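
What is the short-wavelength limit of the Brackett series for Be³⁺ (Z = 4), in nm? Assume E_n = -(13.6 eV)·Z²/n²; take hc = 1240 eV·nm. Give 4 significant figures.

91.18 nm

The Brackett series has lower level n_f = 4; the series limit corresponds to n_i → ∞.
ΔE_max = 13.6 × 16 / 4² = 13.60 eV.
λ_min = 1240 / 13.60 = 91.18 nm.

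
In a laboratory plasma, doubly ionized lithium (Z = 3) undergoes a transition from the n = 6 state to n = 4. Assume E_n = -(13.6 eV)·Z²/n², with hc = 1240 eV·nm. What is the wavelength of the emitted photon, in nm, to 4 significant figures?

For Z = 3 the level energies scale as Z², so the effective Rydberg energy is 13.6 × 9 = 122.4 eV.
ΔE = 122.4 × (1/4² − 1/6²) = 122.4 × 0.03472 = 4.250 eV.
λ = hc/ΔE = 1240 / 4.250 = 291.8 nm.

291.8 nm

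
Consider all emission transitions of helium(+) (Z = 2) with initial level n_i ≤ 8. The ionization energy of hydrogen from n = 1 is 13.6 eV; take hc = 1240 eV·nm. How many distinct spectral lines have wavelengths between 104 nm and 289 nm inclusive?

Enumerate all n_i → n_f pairs with 1 ≤ n_f < n_i ≤ 8 and compute λ = 1240 / [13.6·4·(1/n_f² − 1/n_i²)].
Lines falling in [104, 289] nm: 5→2 (108.5 nm), 4→2 (121.6 nm), 3→2 (164.1 nm), 8→3 (238.7 nm), 7→3 (251.3 nm), 6→3 (273.5 nm).

6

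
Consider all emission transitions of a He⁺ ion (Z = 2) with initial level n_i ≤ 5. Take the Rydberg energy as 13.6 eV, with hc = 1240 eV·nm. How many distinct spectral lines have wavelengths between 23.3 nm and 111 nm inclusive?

5

Enumerate all n_i → n_f pairs with 1 ≤ n_f < n_i ≤ 5 and compute λ = 1240 / [13.6·4·(1/n_f² − 1/n_i²)].
Lines falling in [23.3, 111] nm: 5→1 (23.74 nm), 4→1 (24.31 nm), 3→1 (25.64 nm), 2→1 (30.39 nm), 5→2 (108.5 nm).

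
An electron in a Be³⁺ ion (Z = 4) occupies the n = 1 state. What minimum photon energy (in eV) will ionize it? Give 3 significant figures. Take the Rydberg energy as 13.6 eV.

E_n = −13.6 Z²/n² = −217.6/n² eV for Z = 4.
E_1 = −217.6/1 = −218 eV, so ionization (to E = 0) requires 218 eV.

218 eV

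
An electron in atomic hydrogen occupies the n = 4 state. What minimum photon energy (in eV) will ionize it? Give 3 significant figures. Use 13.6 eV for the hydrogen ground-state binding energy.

0.850 eV

E_4 = −13.60/16 = −0.850 eV, so ionization (to E = 0) requires 0.850 eV.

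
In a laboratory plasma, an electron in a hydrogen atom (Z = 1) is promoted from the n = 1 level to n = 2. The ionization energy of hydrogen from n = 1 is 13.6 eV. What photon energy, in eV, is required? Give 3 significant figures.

10.2 eV

E_2 = −13.60/4 = −3.400 eV and E_1 = −13.60/1 = −13.60 eV.
The photon energy is |E_2 − E_1| = 10.2 eV.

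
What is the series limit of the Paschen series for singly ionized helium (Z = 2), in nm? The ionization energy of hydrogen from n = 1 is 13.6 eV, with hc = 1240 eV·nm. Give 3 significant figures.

205 nm

The Paschen series has lower level n_f = 3; the series limit corresponds to n_i → ∞.
ΔE_max = 13.6 × 4 / 3² = 6.044 eV.
λ_min = 1240 / 6.044 = 205 nm.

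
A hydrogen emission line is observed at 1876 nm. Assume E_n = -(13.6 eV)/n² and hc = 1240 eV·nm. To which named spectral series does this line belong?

ΔE = 1240/1876 = 0.6610 eV.
This matches 13.6 × (1/3² − 1/4²), so n_f = 3: the Paschen series.

Paschen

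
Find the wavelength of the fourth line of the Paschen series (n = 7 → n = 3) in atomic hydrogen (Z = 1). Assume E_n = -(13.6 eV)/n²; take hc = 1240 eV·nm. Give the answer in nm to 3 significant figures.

The Paschen series terminates on n_f = 3; the fourth line has n_i = 3+4 = 7.
ΔE = 13.60 × (1/3² − 1/7²) = 1.234 eV.
λ = 1240 / 1.234 = 1010 nm.

1010 nm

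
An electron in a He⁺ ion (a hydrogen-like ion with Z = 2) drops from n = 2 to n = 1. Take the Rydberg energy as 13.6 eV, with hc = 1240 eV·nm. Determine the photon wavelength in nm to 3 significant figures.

For Z = 2 the level energies scale as Z², so the effective Rydberg energy is 13.6 × 4 = 54.40 eV.
ΔE = 54.40 × (1/1² − 1/2²) = 54.40 × 0.7500 = 40.80 eV.
λ = hc/ΔE = 1240 / 40.80 = 30.4 nm.

30.4 nm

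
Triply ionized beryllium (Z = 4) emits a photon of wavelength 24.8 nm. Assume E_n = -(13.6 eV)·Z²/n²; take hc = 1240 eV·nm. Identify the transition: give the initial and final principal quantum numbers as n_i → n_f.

The photon energy is ΔE = hc/λ = 1240 / 24.8 = 50.00 eV.
With Z = 4, ΔE = 217.6 × (1/n_f² − 1/n_i²), so 1/n_f² − 1/n_i² = 0.2298.
Trying n_f = 2 gives 1/n_i² = 0.02022, i.e. n_i ≈ 7; this pair matches.

n_i = 7, n_f = 2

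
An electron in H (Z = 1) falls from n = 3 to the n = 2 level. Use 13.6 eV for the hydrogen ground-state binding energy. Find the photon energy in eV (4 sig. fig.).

1.889 eV

E_3 = −13.60/9 = −1.511 eV and E_2 = −13.60/4 = −3.400 eV.
The photon energy is |E_3 − E_2| = 1.889 eV.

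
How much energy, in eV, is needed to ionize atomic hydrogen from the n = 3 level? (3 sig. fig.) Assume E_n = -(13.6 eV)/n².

E_3 = −13.60/9 = −1.51 eV, so ionization (to E = 0) requires 1.51 eV.

1.51 eV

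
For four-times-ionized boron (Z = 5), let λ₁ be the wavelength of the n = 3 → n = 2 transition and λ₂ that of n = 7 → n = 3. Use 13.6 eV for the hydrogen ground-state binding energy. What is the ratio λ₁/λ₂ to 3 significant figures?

λ ∝ 1/ΔE ∝ 1/(1/n_f² − 1/n_i²), and the Z² and hc factors cancel in the ratio.
λ₁/λ₂ = (1/3² − 1/7²)/(1/2² − 1/3²) = 0.09070/0.1389 = 0.653.

0.653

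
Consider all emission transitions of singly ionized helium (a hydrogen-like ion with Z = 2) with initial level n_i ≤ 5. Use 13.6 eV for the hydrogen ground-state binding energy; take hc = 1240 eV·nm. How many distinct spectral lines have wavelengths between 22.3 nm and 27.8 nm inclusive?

Enumerate all n_i → n_f pairs with 1 ≤ n_f < n_i ≤ 5 and compute λ = 1240 / [13.6·4·(1/n_f² − 1/n_i²)].
Lines falling in [22.3, 27.8] nm: 5→1 (23.74 nm), 4→1 (24.31 nm), 3→1 (25.64 nm).

3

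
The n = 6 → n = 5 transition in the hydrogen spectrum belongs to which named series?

The series is set by the lower level: n_f = 5 is the Pfund series.

Pfund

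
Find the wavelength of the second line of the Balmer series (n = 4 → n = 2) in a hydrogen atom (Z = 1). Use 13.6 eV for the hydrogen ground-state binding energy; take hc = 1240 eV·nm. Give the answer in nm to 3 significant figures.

The Balmer series terminates on n_f = 2; the second line has n_i = 2+2 = 4.
ΔE = 13.60 × (1/2² − 1/4²) = 2.550 eV.
λ = 1240 / 2.550 = 486 nm.

486 nm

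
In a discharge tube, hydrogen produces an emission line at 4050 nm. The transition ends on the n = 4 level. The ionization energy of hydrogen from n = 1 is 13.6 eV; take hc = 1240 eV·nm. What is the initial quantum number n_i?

n_i = 5

The photon energy is ΔE = hc/λ = 1240 / 4050 = 0.3062 eV.
With Z = 1, ΔE = 13.60 × (1/n_f² − 1/n_i²), so 1/n_f² − 1/n_i² = 0.02251.
With n_f = 4: 1/n_i² = 1/16 − 0.02251 = 0.03999, so n_i ≈ 5.00.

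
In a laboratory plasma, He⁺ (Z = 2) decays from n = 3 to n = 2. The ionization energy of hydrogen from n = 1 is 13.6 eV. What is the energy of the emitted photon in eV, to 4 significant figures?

7.556 eV

The Bohr energies scale as Z², so for Z = 2: E_n = −54.40/n² eV.
E_3 = −54.40/9 = −6.044 eV and E_2 = −54.40/4 = −13.60 eV.
The photon energy is |E_3 − E_2| = 7.556 eV.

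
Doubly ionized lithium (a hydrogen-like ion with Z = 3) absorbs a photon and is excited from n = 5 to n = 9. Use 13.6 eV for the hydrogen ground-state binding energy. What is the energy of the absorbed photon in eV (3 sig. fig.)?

3.38 eV

The Bohr energies scale as Z², so for Z = 3: E_n = −122.4/n² eV.
E_9 = −122.4/81 = −1.511 eV and E_5 = −122.4/25 = −4.896 eV.
The photon energy is |E_9 − E_5| = 3.38 eV.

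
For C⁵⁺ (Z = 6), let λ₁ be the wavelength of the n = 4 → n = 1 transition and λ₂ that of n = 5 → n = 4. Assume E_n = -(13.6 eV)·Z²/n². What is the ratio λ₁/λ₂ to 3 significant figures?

λ ∝ 1/ΔE ∝ 1/(1/n_f² − 1/n_i²), and the Z² and hc factors cancel in the ratio.
λ₁/λ₂ = (1/4² − 1/5²)/(1/1² − 1/4²) = 0.02250/0.9375 = 0.0240.

0.0240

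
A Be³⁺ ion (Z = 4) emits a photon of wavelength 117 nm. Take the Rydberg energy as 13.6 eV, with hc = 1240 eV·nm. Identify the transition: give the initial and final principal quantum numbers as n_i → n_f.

The photon energy is ΔE = hc/λ = 1240 / 117 = 10.60 eV.
With Z = 4, ΔE = 217.6 × (1/n_f² − 1/n_i²), so 1/n_f² − 1/n_i² = 0.04871.
Trying n_f = 3 gives 1/n_i² = 0.06241, i.e. n_i ≈ 4; this pair matches.

n_i = 4, n_f = 3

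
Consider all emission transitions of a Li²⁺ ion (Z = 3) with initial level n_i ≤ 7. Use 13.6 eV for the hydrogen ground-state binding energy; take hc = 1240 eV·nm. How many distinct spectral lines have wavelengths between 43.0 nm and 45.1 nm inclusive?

Enumerate all n_i → n_f pairs with 1 ≤ n_f < n_i ≤ 7 and compute λ = 1240 / [13.6·9·(1/n_f² − 1/n_i²)].
Lines falling in [43.0, 45.1] nm: 7→2 (44.12 nm).

1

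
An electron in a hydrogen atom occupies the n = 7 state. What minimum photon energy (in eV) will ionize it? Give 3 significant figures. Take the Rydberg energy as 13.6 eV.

E_7 = −13.60/49 = −0.278 eV, so ionization (to E = 0) requires 0.278 eV.

0.278 eV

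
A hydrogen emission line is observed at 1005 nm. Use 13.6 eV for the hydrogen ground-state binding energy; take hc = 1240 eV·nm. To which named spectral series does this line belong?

ΔE = 1240/1005 = 1.234 eV.
This matches 13.6 × (1/3² − 1/7²), so n_f = 3: the Paschen series.

Paschen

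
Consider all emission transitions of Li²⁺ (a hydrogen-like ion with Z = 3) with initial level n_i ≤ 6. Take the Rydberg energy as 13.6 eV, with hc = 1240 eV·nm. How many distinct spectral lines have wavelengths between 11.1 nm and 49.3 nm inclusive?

4

Enumerate all n_i → n_f pairs with 1 ≤ n_f < n_i ≤ 6 and compute λ = 1240 / [13.6·9·(1/n_f² − 1/n_i²)].
Lines falling in [11.1, 49.3] nm: 3→1 (11.40 nm), 2→1 (13.51 nm), 6→2 (45.59 nm), 5→2 (48.24 nm).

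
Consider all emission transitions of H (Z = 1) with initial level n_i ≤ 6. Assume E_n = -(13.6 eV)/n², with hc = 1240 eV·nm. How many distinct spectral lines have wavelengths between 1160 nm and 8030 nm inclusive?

Enumerate all n_i → n_f pairs with 1 ≤ n_f < n_i ≤ 6 and compute λ = 1240 / [13.6·1·(1/n_f² − 1/n_i²)].
Lines falling in [1160, 8030] nm: 5→3 (1282 nm), 4→3 (1876 nm), 6→4 (2626 nm), 5→4 (4052 nm), 6→5 (7460 nm).

5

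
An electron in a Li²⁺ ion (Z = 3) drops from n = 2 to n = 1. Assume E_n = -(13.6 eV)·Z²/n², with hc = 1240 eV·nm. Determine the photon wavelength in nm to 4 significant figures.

For Z = 3 the level energies scale as Z², so the effective Rydberg energy is 13.6 × 9 = 122.4 eV.
ΔE = 122.4 × (1/1² − 1/2²) = 122.4 × 0.7500 = 91.80 eV.
λ = hc/ΔE = 1240 / 91.80 = 13.51 nm.

13.51 nm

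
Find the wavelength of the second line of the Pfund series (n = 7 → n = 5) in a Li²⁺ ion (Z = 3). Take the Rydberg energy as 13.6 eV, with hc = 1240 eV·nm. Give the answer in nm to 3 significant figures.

517 nm

The Pfund series terminates on n_f = 5; the second line has n_i = 5+2 = 7.
ΔE = 122.4 × (1/5² − 1/7²) = 2.398 eV.
λ = 1240 / 2.398 = 517 nm.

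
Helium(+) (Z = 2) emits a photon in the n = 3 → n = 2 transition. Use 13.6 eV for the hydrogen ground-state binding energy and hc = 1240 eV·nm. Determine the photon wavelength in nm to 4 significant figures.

164.1 nm

For Z = 2 the level energies scale as Z², so the effective Rydberg energy is 13.6 × 4 = 54.40 eV.
ΔE = 54.40 × (1/2² − 1/3²) = 54.40 × 0.1389 = 7.556 eV.
λ = hc/ΔE = 1240 / 7.556 = 164.1 nm.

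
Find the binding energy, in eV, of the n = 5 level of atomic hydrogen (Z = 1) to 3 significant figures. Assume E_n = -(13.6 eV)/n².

E_5 = −13.60/25 = −0.544 eV, so ionization (to E = 0) requires 0.544 eV.

0.544 eV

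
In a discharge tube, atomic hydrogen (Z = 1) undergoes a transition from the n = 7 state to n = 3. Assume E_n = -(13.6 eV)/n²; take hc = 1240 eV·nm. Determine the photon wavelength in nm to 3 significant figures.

1010 nm

ΔE = 13.60 × (1/3² − 1/7²) = 13.60 × 0.09070 = 1.234 eV.
λ = hc/ΔE = 1240 / 1.234 = 1010 nm.
This line belongs to the Paschen series.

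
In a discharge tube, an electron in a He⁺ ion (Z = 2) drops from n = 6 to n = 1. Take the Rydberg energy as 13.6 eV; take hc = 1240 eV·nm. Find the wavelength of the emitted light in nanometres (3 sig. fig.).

23.4 nm

For Z = 2 the level energies scale as Z², so the effective Rydberg energy is 13.6 × 4 = 54.40 eV.
ΔE = 54.40 × (1/1² − 1/6²) = 54.40 × 0.9722 = 52.89 eV.
λ = hc/ΔE = 1240 / 52.89 = 23.4 nm.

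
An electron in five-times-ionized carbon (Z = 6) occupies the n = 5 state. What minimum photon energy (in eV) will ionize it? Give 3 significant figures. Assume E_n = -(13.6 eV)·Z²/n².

E_n = −13.6 Z²/n² = −489.6/n² eV for Z = 6.
E_5 = −489.6/25 = −19.6 eV, so ionization (to E = 0) requires 19.6 eV.

19.6 eV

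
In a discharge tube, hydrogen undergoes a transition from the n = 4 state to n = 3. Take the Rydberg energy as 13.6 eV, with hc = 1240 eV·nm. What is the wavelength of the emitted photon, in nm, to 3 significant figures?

1880 nm

ΔE = 13.60 × (1/3² − 1/4²) = 13.60 × 0.04861 = 0.6611 eV.
λ = hc/ΔE = 1240 / 0.6611 = 1880 nm.
This line belongs to the Paschen series.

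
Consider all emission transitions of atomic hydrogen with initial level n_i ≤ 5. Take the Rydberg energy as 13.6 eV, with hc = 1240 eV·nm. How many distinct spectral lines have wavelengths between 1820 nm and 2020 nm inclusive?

Enumerate all n_i → n_f pairs with 1 ≤ n_f < n_i ≤ 5 and compute λ = 1240 / [13.6·1·(1/n_f² − 1/n_i²)].
Lines falling in [1820, 2020] nm: 4→3 (1876 nm).

1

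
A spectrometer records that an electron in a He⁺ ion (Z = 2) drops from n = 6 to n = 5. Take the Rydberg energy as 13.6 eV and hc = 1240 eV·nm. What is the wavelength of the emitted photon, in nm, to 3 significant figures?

For Z = 2 the level energies scale as Z², so the effective Rydberg energy is 13.6 × 4 = 54.40 eV.
ΔE = 54.40 × (1/5² − 1/6²) = 54.40 × 0.01222 = 0.6649 eV.
λ = hc/ΔE = 1240 / 0.6649 = 1860 nm.

1860 nm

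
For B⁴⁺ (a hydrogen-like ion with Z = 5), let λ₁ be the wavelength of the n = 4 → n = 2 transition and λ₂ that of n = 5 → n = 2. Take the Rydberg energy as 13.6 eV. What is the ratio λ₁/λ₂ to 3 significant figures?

λ ∝ 1/ΔE ∝ 1/(1/n_f² − 1/n_i²), and the Z² and hc factors cancel in the ratio.
λ₁/λ₂ = (1/2² − 1/5²)/(1/2² − 1/4²) = 0.2100/0.1875 = 1.12.

1.12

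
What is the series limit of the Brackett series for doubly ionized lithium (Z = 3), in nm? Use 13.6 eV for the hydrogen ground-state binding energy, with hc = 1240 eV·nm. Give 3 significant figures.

The Brackett series has lower level n_f = 4; the series limit corresponds to n_i → ∞.
ΔE_max = 13.6 × 9 / 4² = 7.650 eV.
λ_min = 1240 / 7.650 = 162 nm.

162 nm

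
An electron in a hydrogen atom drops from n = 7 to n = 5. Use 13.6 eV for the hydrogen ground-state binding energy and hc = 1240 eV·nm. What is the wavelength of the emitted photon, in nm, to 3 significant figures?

4650 nm

ΔE = 13.60 × (1/5² − 1/7²) = 13.60 × 0.01959 = 0.2664 eV.
λ = hc/ΔE = 1240 / 0.2664 = 4650 nm.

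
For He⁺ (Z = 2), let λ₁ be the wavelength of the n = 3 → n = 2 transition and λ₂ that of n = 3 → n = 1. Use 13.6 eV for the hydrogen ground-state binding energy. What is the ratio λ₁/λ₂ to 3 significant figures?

6.40

λ ∝ 1/ΔE ∝ 1/(1/n_f² − 1/n_i²), and the Z² and hc factors cancel in the ratio.
λ₁/λ₂ = (1/1² − 1/3²)/(1/2² − 1/3²) = 0.8889/0.1389 = 6.40.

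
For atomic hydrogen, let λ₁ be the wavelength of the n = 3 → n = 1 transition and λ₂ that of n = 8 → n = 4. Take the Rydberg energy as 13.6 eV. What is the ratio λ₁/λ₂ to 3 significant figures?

0.0527

λ ∝ 1/ΔE ∝ 1/(1/n_f² − 1/n_i²), and the Z² and hc factors cancel in the ratio.
λ₁/λ₂ = (1/4² − 1/8²)/(1/1² − 1/3²) = 0.04688/0.8889 = 0.0527.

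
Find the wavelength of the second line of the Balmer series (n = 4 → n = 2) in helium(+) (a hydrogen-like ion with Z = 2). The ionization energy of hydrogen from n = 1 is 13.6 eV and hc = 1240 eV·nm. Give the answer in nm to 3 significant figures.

122 nm

The Balmer series terminates on n_f = 2; the second line has n_i = 2+2 = 4.
ΔE = 54.40 × (1/2² − 1/4²) = 10.20 eV.
λ = 1240 / 10.20 = 122 nm.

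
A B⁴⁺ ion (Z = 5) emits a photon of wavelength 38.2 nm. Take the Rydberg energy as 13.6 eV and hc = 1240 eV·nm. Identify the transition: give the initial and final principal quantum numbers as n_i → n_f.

The photon energy is ΔE = hc/λ = 1240 / 38.2 = 32.46 eV.
With Z = 5, ΔE = 340.0 × (1/n_f² − 1/n_i²), so 1/n_f² − 1/n_i² = 0.09547.
Trying n_f = 3 gives 1/n_i² = 0.01564, i.e. n_i ≈ 8; this pair matches.

n_i = 8, n_f = 3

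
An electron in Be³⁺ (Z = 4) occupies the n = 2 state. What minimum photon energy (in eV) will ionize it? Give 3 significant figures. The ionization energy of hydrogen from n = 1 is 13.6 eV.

E_n = −13.6 Z²/n² = −217.6/n² eV for Z = 4.
E_2 = −217.6/4 = −54.4 eV, so ionization (to E = 0) requires 54.4 eV.

54.4 eV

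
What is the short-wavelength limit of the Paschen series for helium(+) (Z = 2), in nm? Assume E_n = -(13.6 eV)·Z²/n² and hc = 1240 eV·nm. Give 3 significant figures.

The Paschen series has lower level n_f = 3; the series limit corresponds to n_i → ∞.
ΔE_max = 13.6 × 4 / 3² = 6.044 eV.
λ_min = 1240 / 6.044 = 205 nm.

205 nm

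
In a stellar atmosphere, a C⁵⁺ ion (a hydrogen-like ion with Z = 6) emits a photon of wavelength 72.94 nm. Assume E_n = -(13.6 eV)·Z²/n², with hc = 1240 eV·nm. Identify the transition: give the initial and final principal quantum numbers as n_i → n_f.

n_i = 6, n_f = 4

The photon energy is ΔE = hc/λ = 1240 / 72.94 = 17.00 eV.
With Z = 6, ΔE = 489.6 × (1/n_f² − 1/n_i²), so 1/n_f² − 1/n_i² = 0.03472.
Trying n_f = 4 gives 1/n_i² = 0.02778, i.e. n_i ≈ 6; this pair matches.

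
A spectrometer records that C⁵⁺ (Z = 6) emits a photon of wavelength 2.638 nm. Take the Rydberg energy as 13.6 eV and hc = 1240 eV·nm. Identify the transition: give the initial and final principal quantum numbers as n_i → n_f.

n_i = 5, n_f = 1

The photon energy is ΔE = hc/λ = 1240 / 2.638 = 470.1 eV.
With Z = 6, ΔE = 489.6 × (1/n_f² − 1/n_i²), so 1/n_f² − 1/n_i² = 0.9601.
Trying n_f = 1 gives 1/n_i² = 0.03992, i.e. n_i ≈ 5; this pair matches.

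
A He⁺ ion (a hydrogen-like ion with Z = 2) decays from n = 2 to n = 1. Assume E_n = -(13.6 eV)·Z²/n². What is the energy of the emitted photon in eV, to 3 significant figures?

The Bohr energies scale as Z², so for Z = 2: E_n = −54.40/n² eV.
E_2 = −54.40/4 = −13.60 eV and E_1 = −54.40/1 = −54.40 eV.
The photon energy is |E_2 − E_1| = 40.8 eV.

40.8 eV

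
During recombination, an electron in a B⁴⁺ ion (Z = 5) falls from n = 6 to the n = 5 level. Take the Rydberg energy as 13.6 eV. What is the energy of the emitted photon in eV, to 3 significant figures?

The Bohr energies scale as Z², so for Z = 5: E_n = −340.0/n² eV.
E_6 = −340.0/36 = −9.444 eV and E_5 = −340.0/25 = −13.60 eV.
The photon energy is |E_6 − E_5| = 4.16 eV.

4.16 eV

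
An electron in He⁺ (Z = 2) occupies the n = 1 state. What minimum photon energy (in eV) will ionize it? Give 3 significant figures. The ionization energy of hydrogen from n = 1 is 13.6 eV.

E_n = −13.6 Z²/n² = −54.40/n² eV for Z = 2.
E_1 = −54.40/1 = −54.4 eV, so ionization (to E = 0) requires 54.4 eV.

54.4 eV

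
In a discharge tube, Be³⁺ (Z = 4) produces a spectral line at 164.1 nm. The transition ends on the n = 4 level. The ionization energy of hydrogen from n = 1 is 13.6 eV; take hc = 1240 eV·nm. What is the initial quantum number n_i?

The photon energy is ΔE = hc/λ = 1240 / 164.1 = 7.556 eV.
With Z = 4, ΔE = 217.6 × (1/n_f² − 1/n_i²), so 1/n_f² − 1/n_i² = 0.03473.
With n_f = 4: 1/n_i² = 1/16 − 0.03473 = 0.02777, so n_i ≈ 6.00.

n_i = 6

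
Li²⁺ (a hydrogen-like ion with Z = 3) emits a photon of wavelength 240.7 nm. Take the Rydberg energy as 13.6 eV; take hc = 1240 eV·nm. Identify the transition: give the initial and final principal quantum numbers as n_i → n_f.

The photon energy is ΔE = hc/λ = 1240 / 240.7 = 5.152 eV.
With Z = 3, ΔE = 122.4 × (1/n_f² − 1/n_i²), so 1/n_f² − 1/n_i² = 0.04209.
Trying n_f = 4 gives 1/n_i² = 0.02041, i.e. n_i ≈ 7; this pair matches.

n_i = 7, n_f = 4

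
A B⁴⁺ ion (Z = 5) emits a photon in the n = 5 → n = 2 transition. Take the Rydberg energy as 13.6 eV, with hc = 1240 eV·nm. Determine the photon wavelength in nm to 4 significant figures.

For Z = 5 the level energies scale as Z², so the effective Rydberg energy is 13.6 × 25 = 340.0 eV.
ΔE = 340.0 × (1/2² − 1/5²) = 340.0 × 0.2100 = 71.40 eV.
λ = hc/ΔE = 1240 / 71.40 = 17.37 nm.

17.37 nm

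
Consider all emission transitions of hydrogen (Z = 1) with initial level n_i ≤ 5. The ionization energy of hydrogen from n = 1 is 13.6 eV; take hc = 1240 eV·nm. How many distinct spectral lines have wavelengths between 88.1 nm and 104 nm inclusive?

3

Enumerate all n_i → n_f pairs with 1 ≤ n_f < n_i ≤ 5 and compute λ = 1240 / [13.6·1·(1/n_f² − 1/n_i²)].
Lines falling in [88.1, 104] nm: 5→1 (94.98 nm), 4→1 (97.25 nm), 3→1 (102.6 nm).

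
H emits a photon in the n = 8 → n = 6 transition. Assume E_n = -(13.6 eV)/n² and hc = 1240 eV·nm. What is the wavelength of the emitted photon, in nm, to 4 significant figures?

7503 nm

ΔE = 13.60 × (1/6² − 1/8²) = 13.60 × 0.01215 = 0.1653 eV.
λ = hc/ΔE = 1240 / 0.1653 = 7503 nm.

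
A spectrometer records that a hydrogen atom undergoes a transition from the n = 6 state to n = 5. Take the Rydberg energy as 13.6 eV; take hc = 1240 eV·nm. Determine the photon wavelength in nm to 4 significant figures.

ΔE = 13.60 × (1/5² − 1/6²) = 13.60 × 0.01222 = 0.1662 eV.
λ = hc/ΔE = 1240 / 0.1662 = 7460 nm.

7460 nm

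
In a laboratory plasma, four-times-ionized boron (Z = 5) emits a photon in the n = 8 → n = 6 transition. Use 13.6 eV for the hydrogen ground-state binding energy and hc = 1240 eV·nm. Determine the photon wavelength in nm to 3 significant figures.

300 nm

For Z = 5 the level energies scale as Z², so the effective Rydberg energy is 13.6 × 25 = 340.0 eV.
ΔE = 340.0 × (1/6² − 1/8²) = 340.0 × 0.01215 = 4.132 eV.
λ = hc/ΔE = 1240 / 4.132 = 300 nm.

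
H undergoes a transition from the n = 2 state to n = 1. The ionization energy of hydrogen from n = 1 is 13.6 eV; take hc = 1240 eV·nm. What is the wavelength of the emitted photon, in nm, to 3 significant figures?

122 nm

ΔE = 13.60 × (1/1² − 1/2²) = 13.60 × 0.7500 = 10.20 eV.
λ = hc/ΔE = 1240 / 10.20 = 122 nm.
This line belongs to the Lyman series.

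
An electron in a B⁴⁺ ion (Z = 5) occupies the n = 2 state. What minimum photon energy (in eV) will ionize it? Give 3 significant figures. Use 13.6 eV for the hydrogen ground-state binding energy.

85.0 eV

E_n = −13.6 Z²/n² = −340.0/n² eV for Z = 5.
E_2 = −340.0/4 = −85.0 eV, so ionization (to E = 0) requires 85.0 eV.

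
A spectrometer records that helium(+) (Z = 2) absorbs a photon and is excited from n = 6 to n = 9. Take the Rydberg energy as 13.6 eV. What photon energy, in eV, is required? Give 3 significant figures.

The Bohr energies scale as Z², so for Z = 2: E_n = −54.40/n² eV.
E_9 = −54.40/81 = −0.6716 eV and E_6 = −54.40/36 = −1.511 eV.
The photon energy is |E_9 − E_6| = 0.840 eV.

0.840 eV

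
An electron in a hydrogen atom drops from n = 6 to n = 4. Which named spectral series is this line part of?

Brackett

The series is set by the lower level: n_f = 4 is the Brackett series.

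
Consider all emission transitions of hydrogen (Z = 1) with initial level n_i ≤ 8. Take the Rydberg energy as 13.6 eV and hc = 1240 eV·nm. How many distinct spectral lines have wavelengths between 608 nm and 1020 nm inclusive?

3

Enumerate all n_i → n_f pairs with 1 ≤ n_f < n_i ≤ 8 and compute λ = 1240 / [13.6·1·(1/n_f² − 1/n_i²)].
Lines falling in [608, 1020] nm: 3→2 (656.5 nm), 8→3 (954.9 nm), 7→3 (1005 nm).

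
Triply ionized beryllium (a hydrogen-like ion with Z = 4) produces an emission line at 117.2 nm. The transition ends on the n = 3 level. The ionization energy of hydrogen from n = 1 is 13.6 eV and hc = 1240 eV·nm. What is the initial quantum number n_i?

n_i = 4

The photon energy is ΔE = hc/λ = 1240 / 117.2 = 10.58 eV.
With Z = 4, ΔE = 217.6 × (1/n_f² − 1/n_i²), so 1/n_f² − 1/n_i² = 0.04862.
With n_f = 3: 1/n_i² = 1/9 − 0.04862 = 0.06249, so n_i ≈ 4.00.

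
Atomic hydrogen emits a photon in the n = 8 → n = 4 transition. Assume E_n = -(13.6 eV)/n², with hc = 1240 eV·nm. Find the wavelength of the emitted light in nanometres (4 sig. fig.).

ΔE = 13.60 × (1/4² − 1/8²) = 13.60 × 0.04688 = 0.6375 eV.
λ = hc/ΔE = 1240 / 0.6375 = 1945 nm.

1945 nm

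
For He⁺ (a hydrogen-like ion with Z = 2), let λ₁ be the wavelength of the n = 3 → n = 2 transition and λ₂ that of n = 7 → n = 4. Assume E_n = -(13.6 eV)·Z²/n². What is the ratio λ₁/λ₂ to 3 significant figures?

0.303

λ ∝ 1/ΔE ∝ 1/(1/n_f² − 1/n_i²), and the Z² and hc factors cancel in the ratio.
λ₁/λ₂ = (1/4² − 1/7²)/(1/2² − 1/3²) = 0.04209/0.1389 = 0.303.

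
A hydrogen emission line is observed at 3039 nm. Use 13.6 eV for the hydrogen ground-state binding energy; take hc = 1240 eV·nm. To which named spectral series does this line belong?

Pfund

ΔE = 1240/3039 = 0.4080 eV.
This matches 13.6 × (1/5² − 1/10²), so n_f = 5: the Pfund series.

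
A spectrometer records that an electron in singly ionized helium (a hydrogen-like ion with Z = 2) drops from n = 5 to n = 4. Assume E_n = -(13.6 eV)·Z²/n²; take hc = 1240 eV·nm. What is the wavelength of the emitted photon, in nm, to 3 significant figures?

1010 nm

For Z = 2 the level energies scale as Z², so the effective Rydberg energy is 13.6 × 4 = 54.40 eV.
ΔE = 54.40 × (1/4² − 1/5²) = 54.40 × 0.02250 = 1.224 eV.
λ = hc/ΔE = 1240 / 1.224 = 1010 nm.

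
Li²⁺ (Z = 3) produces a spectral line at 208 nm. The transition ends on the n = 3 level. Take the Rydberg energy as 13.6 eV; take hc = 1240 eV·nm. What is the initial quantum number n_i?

The photon energy is ΔE = hc/λ = 1240 / 208 = 5.962 eV.
With Z = 3, ΔE = 122.4 × (1/n_f² − 1/n_i²), so 1/n_f² − 1/n_i² = 0.04871.
With n_f = 3: 1/n_i² = 1/9 − 0.04871 = 0.06241, so n_i ≈ 4.00.

n_i = 4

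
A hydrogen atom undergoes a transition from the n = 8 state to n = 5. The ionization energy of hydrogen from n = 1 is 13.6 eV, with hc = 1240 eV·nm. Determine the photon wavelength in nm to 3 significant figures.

ΔE = 13.60 × (1/5² − 1/8²) = 13.60 × 0.02438 = 0.3315 eV.
λ = hc/ΔE = 1240 / 0.3315 = 3740 nm.
This line belongs to the Pfund series.

3740 nm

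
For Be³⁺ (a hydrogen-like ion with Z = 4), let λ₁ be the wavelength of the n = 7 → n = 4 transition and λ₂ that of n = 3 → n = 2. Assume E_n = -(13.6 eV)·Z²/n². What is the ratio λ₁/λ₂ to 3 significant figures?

3.30

λ ∝ 1/ΔE ∝ 1/(1/n_f² − 1/n_i²), and the Z² and hc factors cancel in the ratio.
λ₁/λ₂ = (1/2² − 1/3²)/(1/4² − 1/7²) = 0.1389/0.04209 = 3.30.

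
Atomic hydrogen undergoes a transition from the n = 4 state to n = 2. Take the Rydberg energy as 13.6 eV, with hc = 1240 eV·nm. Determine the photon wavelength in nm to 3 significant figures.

486 nm

ΔE = 13.60 × (1/2² − 1/4²) = 13.60 × 0.1875 = 2.550 eV.
λ = hc/ΔE = 1240 / 2.550 = 486 nm.
This line belongs to the Balmer series.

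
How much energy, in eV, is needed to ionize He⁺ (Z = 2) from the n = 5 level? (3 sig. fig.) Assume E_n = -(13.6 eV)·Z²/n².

2.18 eV

E_n = −13.6 Z²/n² = −54.40/n² eV for Z = 2.
E_5 = −54.40/25 = −2.18 eV, so ionization (to E = 0) requires 2.18 eV.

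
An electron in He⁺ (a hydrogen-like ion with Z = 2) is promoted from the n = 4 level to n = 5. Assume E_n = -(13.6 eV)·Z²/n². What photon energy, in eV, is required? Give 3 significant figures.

The Bohr energies scale as Z², so for Z = 2: E_n = −54.40/n² eV.
E_5 = −54.40/25 = −2.176 eV and E_4 = −54.40/16 = −3.400 eV.
The photon energy is |E_5 − E_4| = 1.22 eV.

1.22 eV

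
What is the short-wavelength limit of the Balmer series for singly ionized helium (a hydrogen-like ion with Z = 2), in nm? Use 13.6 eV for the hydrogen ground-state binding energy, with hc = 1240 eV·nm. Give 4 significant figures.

91.18 nm

The Balmer series has lower level n_f = 2; the series limit corresponds to n_i → ∞.
ΔE_max = 13.6 × 4 / 2² = 13.60 eV.
λ_min = 1240 / 13.60 = 91.18 nm.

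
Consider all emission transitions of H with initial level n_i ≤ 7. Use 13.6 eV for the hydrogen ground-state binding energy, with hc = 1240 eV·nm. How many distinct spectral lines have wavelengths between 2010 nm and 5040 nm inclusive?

Enumerate all n_i → n_f pairs with 1 ≤ n_f < n_i ≤ 7 and compute λ = 1240 / [13.6·1·(1/n_f² − 1/n_i²)].
Lines falling in [2010, 5040] nm: 7→4 (2166 nm), 6→4 (2626 nm), 5→4 (4052 nm), 7→5 (4654 nm).

4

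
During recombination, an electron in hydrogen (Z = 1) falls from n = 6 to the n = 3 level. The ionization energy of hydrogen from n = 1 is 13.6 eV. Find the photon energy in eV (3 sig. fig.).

E_6 = −13.60/36 = −0.3778 eV and E_3 = −13.60/9 = −1.511 eV.
The photon energy is |E_6 − E_3| = 1.13 eV.

1.13 eV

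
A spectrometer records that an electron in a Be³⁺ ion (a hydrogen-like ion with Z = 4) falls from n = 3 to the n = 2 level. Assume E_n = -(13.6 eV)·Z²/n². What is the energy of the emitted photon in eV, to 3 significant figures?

30.2 eV

The Bohr energies scale as Z², so for Z = 4: E_n = −217.6/n² eV.
E_3 = −217.6/9 = −24.18 eV and E_2 = −217.6/4 = −54.40 eV.
The photon energy is |E_3 − E_2| = 30.2 eV.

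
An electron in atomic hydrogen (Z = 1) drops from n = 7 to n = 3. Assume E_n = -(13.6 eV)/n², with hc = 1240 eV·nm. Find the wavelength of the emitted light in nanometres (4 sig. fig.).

1005 nm

ΔE = 13.60 × (1/3² − 1/7²) = 13.60 × 0.09070 = 1.234 eV.
λ = hc/ΔE = 1240 / 1.234 = 1005 nm.
This line belongs to the Paschen series.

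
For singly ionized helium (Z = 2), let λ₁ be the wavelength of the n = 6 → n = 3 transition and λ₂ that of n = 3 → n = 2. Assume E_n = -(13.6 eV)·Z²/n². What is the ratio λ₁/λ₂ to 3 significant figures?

1.67

λ ∝ 1/ΔE ∝ 1/(1/n_f² − 1/n_i²), and the Z² and hc factors cancel in the ratio.
λ₁/λ₂ = (1/2² − 1/3²)/(1/3² − 1/6²) = 0.1389/0.08333 = 1.67.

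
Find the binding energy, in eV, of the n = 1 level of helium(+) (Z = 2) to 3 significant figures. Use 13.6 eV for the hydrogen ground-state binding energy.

E_n = −13.6 Z²/n² = −54.40/n² eV for Z = 2.
E_1 = −54.40/1 = −54.4 eV, so ionization (to E = 0) requires 54.4 eV.

54.4 eV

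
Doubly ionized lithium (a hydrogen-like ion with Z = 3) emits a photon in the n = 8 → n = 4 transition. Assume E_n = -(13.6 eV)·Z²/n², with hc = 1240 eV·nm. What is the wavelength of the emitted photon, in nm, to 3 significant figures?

216 nm

For Z = 3 the level energies scale as Z², so the effective Rydberg energy is 13.6 × 9 = 122.4 eV.
ΔE = 122.4 × (1/4² − 1/8²) = 122.4 × 0.04688 = 5.738 eV.
λ = hc/ΔE = 1240 / 5.738 = 216 nm.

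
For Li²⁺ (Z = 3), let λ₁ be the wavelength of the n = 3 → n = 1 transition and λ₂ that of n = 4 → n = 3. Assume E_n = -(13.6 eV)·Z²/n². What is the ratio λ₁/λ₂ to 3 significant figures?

0.0547

λ ∝ 1/ΔE ∝ 1/(1/n_f² − 1/n_i²), and the Z² and hc factors cancel in the ratio.
λ₁/λ₂ = (1/3² − 1/4²)/(1/1² − 1/3²) = 0.04861/0.8889 = 0.0547.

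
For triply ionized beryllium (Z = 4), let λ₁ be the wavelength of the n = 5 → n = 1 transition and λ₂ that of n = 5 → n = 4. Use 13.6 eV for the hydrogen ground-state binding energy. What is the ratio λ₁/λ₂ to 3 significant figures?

λ ∝ 1/ΔE ∝ 1/(1/n_f² − 1/n_i²), and the Z² and hc factors cancel in the ratio.
λ₁/λ₂ = (1/4² − 1/5²)/(1/1² − 1/5²) = 0.02250/0.9600 = 0.0234.

0.0234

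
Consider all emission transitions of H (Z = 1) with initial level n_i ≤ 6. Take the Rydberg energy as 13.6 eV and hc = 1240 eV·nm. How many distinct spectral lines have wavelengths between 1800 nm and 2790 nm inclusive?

2

Enumerate all n_i → n_f pairs with 1 ≤ n_f < n_i ≤ 6 and compute λ = 1240 / [13.6·1·(1/n_f² − 1/n_i²)].
Lines falling in [1800, 2790] nm: 4→3 (1876 nm), 6→4 (2626 nm).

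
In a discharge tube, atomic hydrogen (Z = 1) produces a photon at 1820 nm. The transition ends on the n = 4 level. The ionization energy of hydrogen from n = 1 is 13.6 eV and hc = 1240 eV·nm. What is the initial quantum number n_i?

The photon energy is ΔE = hc/λ = 1240 / 1820 = 0.6813 eV.
With Z = 1, ΔE = 13.60 × (1/n_f² − 1/n_i²), so 1/n_f² − 1/n_i² = 0.05010.
With n_f = 4: 1/n_i² = 1/16 − 0.05010 = 0.01240, so n_i ≈ 8.98.

n_i = 9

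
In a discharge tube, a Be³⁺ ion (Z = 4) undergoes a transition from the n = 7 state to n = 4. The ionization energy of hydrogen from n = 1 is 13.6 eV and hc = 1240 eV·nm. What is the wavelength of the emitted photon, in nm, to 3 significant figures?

For Z = 4 the level energies scale as Z², so the effective Rydberg energy is 13.6 × 16 = 217.6 eV.
ΔE = 217.6 × (1/4² − 1/7²) = 217.6 × 0.04209 = 9.159 eV.
λ = hc/ΔE = 1240 / 9.159 = 135 nm.

135 nm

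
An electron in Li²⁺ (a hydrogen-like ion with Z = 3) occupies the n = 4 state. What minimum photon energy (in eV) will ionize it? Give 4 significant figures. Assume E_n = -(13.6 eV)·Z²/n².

E_n = −13.6 Z²/n² = −122.4/n² eV for Z = 3.
E_4 = −122.4/16 = −7.650 eV, so ionization (to E = 0) requires 7.650 eV.

7.650 eV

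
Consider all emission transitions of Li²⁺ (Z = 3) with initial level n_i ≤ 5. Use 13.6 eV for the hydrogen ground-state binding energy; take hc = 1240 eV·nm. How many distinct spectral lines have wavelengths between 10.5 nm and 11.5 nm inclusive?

3

Enumerate all n_i → n_f pairs with 1 ≤ n_f < n_i ≤ 5 and compute λ = 1240 / [13.6·9·(1/n_f² − 1/n_i²)].
Lines falling in [10.5, 11.5] nm: 5→1 (10.55 nm), 4→1 (10.81 nm), 3→1 (11.40 nm).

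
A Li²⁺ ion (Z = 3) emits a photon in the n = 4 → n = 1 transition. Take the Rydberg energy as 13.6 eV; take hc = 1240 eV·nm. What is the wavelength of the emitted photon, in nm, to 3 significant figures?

For Z = 3 the level energies scale as Z², so the effective Rydberg energy is 13.6 × 9 = 122.4 eV.
ΔE = 122.4 × (1/1² − 1/4²) = 122.4 × 0.9375 = 114.8 eV.
λ = hc/ΔE = 1240 / 114.8 = 10.8 nm.

10.8 nm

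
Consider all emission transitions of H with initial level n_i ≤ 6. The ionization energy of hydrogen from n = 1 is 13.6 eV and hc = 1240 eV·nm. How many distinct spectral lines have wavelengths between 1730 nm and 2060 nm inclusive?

1

Enumerate all n_i → n_f pairs with 1 ≤ n_f < n_i ≤ 6 and compute λ = 1240 / [13.6·1·(1/n_f² − 1/n_i²)].
Lines falling in [1730, 2060] nm: 4→3 (1876 nm).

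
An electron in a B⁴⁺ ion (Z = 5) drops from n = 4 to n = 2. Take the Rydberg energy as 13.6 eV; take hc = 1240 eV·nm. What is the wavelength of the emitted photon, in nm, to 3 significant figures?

For Z = 5 the level energies scale as Z², so the effective Rydberg energy is 13.6 × 25 = 340.0 eV.
ΔE = 340.0 × (1/2² − 1/4²) = 340.0 × 0.1875 = 63.75 eV.
λ = hc/ΔE = 1240 / 63.75 = 19.5 nm.

19.5 nm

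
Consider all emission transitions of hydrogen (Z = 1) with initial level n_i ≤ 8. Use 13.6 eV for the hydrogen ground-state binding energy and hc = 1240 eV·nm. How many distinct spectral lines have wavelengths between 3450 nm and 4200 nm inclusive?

2

Enumerate all n_i → n_f pairs with 1 ≤ n_f < n_i ≤ 8 and compute λ = 1240 / [13.6·1·(1/n_f² − 1/n_i²)].
Lines falling in [3450, 4200] nm: 8→5 (3741 nm), 5→4 (4052 nm).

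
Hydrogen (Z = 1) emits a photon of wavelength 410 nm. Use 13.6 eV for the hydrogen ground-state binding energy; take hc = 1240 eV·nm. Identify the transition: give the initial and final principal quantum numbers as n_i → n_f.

The photon energy is ΔE = hc/λ = 1240 / 410 = 3.024 eV.
With Z = 1, ΔE = 13.60 × (1/n_f² − 1/n_i²), so 1/n_f² − 1/n_i² = 0.2224.
Trying n_f = 2 gives 1/n_i² = 0.02762, i.e. n_i ≈ 6; this pair matches.

n_i = 6, n_f = 2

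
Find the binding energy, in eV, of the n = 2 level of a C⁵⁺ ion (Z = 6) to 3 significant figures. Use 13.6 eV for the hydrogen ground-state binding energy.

E_n = −13.6 Z²/n² = −489.6/n² eV for Z = 6.
E_2 = −489.6/4 = −122 eV, so ionization (to E = 0) requires 122 eV.

122 eV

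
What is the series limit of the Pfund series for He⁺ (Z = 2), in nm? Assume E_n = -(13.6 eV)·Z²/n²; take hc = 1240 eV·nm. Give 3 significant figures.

The Pfund series has lower level n_f = 5; the series limit corresponds to n_i → ∞.
ΔE_max = 13.6 × 4 / 5² = 2.176 eV.
λ_min = 1240 / 2.176 = 570 nm.

570 nm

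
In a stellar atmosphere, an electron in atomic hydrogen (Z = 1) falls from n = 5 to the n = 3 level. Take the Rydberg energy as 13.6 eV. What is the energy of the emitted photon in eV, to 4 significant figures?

0.9671 eV

E_5 = −13.60/25 = −0.5440 eV and E_3 = −13.60/9 = −1.511 eV.
The photon energy is |E_5 − E_3| = 0.9671 eV.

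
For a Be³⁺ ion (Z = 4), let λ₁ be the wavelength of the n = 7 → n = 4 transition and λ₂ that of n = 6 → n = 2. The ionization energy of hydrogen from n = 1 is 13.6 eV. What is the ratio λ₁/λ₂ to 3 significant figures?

5.28

λ ∝ 1/ΔE ∝ 1/(1/n_f² − 1/n_i²), and the Z² and hc factors cancel in the ratio.
λ₁/λ₂ = (1/2² − 1/6²)/(1/4² − 1/7²) = 0.2222/0.04209 = 5.28.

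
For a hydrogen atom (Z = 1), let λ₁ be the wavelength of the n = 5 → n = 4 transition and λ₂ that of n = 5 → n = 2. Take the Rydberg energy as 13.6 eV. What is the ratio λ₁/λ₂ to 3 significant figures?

9.33

λ ∝ 1/ΔE ∝ 1/(1/n_f² − 1/n_i²), and the Z² and hc factors cancel in the ratio.
λ₁/λ₂ = (1/2² − 1/5²)/(1/4² − 1/5²) = 0.2100/0.02250 = 9.33.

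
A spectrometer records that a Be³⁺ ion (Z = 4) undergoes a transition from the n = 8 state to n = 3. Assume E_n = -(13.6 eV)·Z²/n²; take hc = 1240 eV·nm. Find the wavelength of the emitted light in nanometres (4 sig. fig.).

59.68 nm

For Z = 4 the level energies scale as Z², so the effective Rydberg energy is 13.6 × 16 = 217.6 eV.
ΔE = 217.6 × (1/3² − 1/8²) = 217.6 × 0.09549 = 20.78 eV.
λ = hc/ΔE = 1240 / 20.78 = 59.68 nm.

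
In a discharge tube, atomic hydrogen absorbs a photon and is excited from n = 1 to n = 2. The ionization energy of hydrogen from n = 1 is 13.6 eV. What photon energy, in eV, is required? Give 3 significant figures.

10.2 eV

E_2 = −13.60/4 = −3.400 eV and E_1 = −13.60/1 = −13.60 eV.
The photon energy is |E_2 − E_1| = 10.2 eV.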